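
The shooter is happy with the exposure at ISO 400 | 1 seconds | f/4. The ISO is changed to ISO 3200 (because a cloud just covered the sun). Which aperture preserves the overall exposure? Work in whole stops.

ISO: 400 → 800 → 1600 → 3200 — 3 stops raised (brighter).
Need 3 stops darker from the aperture: f/4 → f/5.6 → f/8 → f/11.

f/11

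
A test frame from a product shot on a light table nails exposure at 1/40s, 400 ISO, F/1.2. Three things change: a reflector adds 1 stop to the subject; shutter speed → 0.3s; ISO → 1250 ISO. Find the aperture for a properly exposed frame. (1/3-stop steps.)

f/11

Scene light: 1 stop brighter.
Shutter speed: 1/40 → 1/30 → 1/25 → 1/20 → 1/15 → 1/13 → 1/10 → 1/8 → 1/6 → 1/5 → 1/4 → 0.3 — 3 2/3 stops slower (brighter).
ISO: 400 → 500 → 640 → 800 → 1000 → 1250 — 1 2/3 stops raised (brighter).
Net so far: 6 1/3 stops brighter. Aperture: f/1.2 → f/1.4 → f/1.6 → f/1.8 → f/2 → f/2.2 → f/2.5 → f/2.8 → f/3.2 → f/3.5 → f/4 → f/4.5 → f/5 → f/5.6 → f/6.3 → f/7.1 → f/8 → f/9 → f/10 → f/11.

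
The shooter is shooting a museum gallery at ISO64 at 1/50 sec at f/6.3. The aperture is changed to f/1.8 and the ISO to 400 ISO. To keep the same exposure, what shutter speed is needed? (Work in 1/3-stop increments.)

1/4000s

Aperture: f/6.3 → f/5.6 → f/5 → f/4.5 → f/4 → f/3.5 → f/3.2 → f/2.8 → f/2.5 → f/2.2 → f/2 → f/1.8 — 3 2/3 stops larger aperture (brighter).
ISO: 64 → 80 → 100 → 125 → 160 → 200 → 250 → 320 → 400 — 2 2/3 stops raised (brighter).
Net change so far: 6 1/3 stops brighter. Offset with the shutter speed: 1/50 → 1/60 → 1/80 → 1/100 → 1/125 → 1/160 → 1/200 → 1/250 → 1/320 → 1/400 → 1/500 → 1/640 → 1/800 → 1/1000 → 1/1250 → 1/1600 → 1/2000 → 1/2500 → 1/3200 → 1/4000.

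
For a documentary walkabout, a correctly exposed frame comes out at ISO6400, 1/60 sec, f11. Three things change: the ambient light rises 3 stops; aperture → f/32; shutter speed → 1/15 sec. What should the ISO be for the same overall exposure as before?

ISO 1600

Scene light: 3 stops brighter.
Aperture: f/11 → f/16 → f/22 → f/32 — 3 stops stopped down (darker).
Shutter speed: 1/60 → 1/30 → 1/15 — 2 stops longer (brighter).
Net so far: 2 stops brighter. ISO: 6400 → 3200 → 1600.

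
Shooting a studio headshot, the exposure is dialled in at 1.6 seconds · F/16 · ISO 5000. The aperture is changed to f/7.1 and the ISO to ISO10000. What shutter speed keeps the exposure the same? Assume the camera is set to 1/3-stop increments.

1/6s

Aperture: f/16 → f/14 → f/13 → f/11 → f/10 → f/9 → f/8 → f/7.1 — 2 1/3 stops wider (brighter).
ISO: 5000 → 6400 → 8000 → 10000 — 1 stop higher (brighter).
Net change so far: 3 1/3 stops brighter. Offset with the shutter speed: 1.6 → 1.3 → 1 → 0.8 → 0.6 → 0.5 → 0.4 → 0.3 → 1/4 → 1/5 → 1/6.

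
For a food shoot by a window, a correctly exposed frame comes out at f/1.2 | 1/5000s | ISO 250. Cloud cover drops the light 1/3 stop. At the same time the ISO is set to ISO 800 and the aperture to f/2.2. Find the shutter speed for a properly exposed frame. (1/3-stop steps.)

Scene light: 1/3 stop darker.
ISO: 250 → 320 → 400 → 500 → 640 → 800 — 1 2/3 stops raised (brighter).
Aperture: f/1.2 → f/1.4 → f/1.6 → f/1.8 → f/2 → f/2.2 — 1 2/3 stops stopped down (darker).
Net so far: 1/3 stop darker. Shutter speed: 1/5000 → 1/4000.

1/4000s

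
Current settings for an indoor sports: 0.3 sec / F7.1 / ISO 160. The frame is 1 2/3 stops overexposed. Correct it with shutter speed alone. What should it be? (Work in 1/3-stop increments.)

1/10s

Overexposed by 1 2/3 stops → need 1 2/3 stops darker.
Shutter speed: 0.3 → 1/4 → 1/5 → 1/6 → 1/8 → 1/10.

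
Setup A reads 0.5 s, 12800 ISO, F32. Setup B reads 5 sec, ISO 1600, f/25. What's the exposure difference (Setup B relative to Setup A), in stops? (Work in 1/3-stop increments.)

1 stop brighter

Aperture: f/32 → f/29 → f/25 — 2/3 stop wider (brighter).
Shutter speed: 0.5 → 0.6 → 0.8 → 1 → 1.3 → 1.6 → 2 → 2.5 → 3.2 → 4 → 5 — 3 1/3 stops slower (brighter).
ISO: 12800 → 10000 → 8000 → 6400 → 5000 → 4000 → 3200 → 2500 → 2000 → 1600 — 3 stops lower (darker).
Net: +2/3 +3 1/3 −3 = +1 stop.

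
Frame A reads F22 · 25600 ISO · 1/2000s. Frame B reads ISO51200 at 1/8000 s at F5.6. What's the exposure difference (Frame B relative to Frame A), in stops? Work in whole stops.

3 stops brighter

Aperture: f/22 → f/16 → f/11 → f/8 → f/5.6 — 4 stops opened up (brighter).
Shutter speed: 1/2000 → 1/4000 → 1/8000 — 2 stops faster (darker).
ISO: 25600 → 51200 — 1 stop raised (brighter).
Net: +4 −2 +1 = +3 stops.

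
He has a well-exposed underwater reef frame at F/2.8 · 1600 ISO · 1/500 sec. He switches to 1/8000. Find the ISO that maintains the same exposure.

ISO 25600

Shutter speed: 1/500 → 1/1000 → 1/2000 → 1/4000 → 1/8000 — 4 stops faster (darker).
Need 4 stops brighter from the ISO: 1600 → 3200 → 6400 → 12800 → 25600.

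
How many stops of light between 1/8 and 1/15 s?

1 stop

1/8 → 1/15 — count the steps: 1 stop.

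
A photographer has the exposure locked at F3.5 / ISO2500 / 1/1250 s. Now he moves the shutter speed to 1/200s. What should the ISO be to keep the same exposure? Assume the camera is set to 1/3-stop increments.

Shutter speed: 1/1250 → 1/1000 → 1/800 → 1/640 → 1/500 → 1/400 → 1/320 → 1/250 → 1/200 — 2 2/3 stops slower (brighter).
Need 2 2/3 stops darker from the ISO: 2500 → 2000 → 1600 → 1250 → 1000 → 800 → 640 → 500 → 400.

ISO 400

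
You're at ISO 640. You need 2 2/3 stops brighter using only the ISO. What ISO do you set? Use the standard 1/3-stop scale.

ISO: 640 → 800 → 1000 → 1250 → 1600 → 2000 → 2500 → 3200 → 4000 — 2 2/3 stops raised (brighter).

ISO 4000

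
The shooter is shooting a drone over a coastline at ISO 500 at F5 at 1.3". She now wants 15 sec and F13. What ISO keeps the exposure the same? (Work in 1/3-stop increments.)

ISO 250

Shutter speed: 1.3 → 1.6 → 2 → 2.5 → 3.2 → 4 → 5 → 6 → 8 → 10 → 13 → 15 — 3 2/3 stops longer (brighter).
Aperture: f/5 → f/5.6 → f/6.3 → f/7.1 → f/8 → f/9 → f/10 → f/11 → f/13 — 2 2/3 stops narrower (darker).
Net change so far: 1 stop brighter. Offset with the ISO: 500 → 400 → 320 → 250.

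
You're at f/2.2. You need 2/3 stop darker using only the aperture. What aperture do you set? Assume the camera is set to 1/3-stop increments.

Aperture: f/2.2 → f/2.5 → f/2.8 — 2/3 stop stopped down (darker).

f/2.8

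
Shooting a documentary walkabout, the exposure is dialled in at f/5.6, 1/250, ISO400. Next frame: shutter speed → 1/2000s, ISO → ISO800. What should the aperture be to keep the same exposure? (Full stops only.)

Shutter speed: 1/250 → 1/500 → 1/1000 → 1/2000 — 3 stops shorter (darker).
ISO: 400 → 800 — 1 stop higher (brighter).
Net change so far: 2 stops darker. Offset with the aperture: f/5.6 → f/4 → f/2.8.

f/2.8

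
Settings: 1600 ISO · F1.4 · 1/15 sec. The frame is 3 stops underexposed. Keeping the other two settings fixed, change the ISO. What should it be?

Underexposed by 3 stops → need 3 stops brighter.
ISO: 1600 → 3200 → 6400 → 12800.

ISO 12800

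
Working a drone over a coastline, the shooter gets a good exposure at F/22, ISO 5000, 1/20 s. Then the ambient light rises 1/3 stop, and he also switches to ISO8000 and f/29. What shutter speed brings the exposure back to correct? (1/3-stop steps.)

1/25s

Scene light: 1/3 stop brighter.
ISO: 5000 → 6400 → 8000 — 2/3 stop raised (brighter).
Aperture: f/22 → f/25 → f/29 — 2/3 stop narrower (darker).
Net so far: 1/3 stop brighter. Shutter speed: 1/20 → 1/25.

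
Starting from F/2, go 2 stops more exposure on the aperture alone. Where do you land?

f/1.0

Aperture: f/2 → f/1.4 → f/1.0 — 2 stops opened up (brighter).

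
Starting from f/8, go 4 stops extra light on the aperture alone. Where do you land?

Aperture: f/8 → f/5.6 → f/4 → f/2.8 → f/2 — 4 stops opened up (brighter).

f/2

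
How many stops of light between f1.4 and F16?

7 stops

f/1.4 → f/2 → f/2.8 → f/4 → f/5.6 → f/8 → f/11 → f/16 — count the steps: 7 stops.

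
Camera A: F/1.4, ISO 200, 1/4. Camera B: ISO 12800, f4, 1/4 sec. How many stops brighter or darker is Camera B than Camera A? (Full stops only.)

3 stops brighter

Aperture: f/1.4 → f/2 → f/2.8 → f/4 — 3 stops stopped down (darker).
Shutter speed: unchanged.
ISO: 200 → 400 → 800 → 1600 → 3200 → 6400 → 12800 — 6 stops raised (brighter).
Net: −3 +6 = +3 stops.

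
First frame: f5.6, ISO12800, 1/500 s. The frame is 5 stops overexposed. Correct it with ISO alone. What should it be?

Overexposed by 5 stops → need 5 stops darker.
ISO: 12800 → 6400 → 3200 → 1600 → 800 → 400.

ISO 400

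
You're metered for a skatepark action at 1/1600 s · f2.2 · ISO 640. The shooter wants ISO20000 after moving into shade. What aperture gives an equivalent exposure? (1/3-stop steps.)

ISO: 640 → 800 → 1000 → 1250 → 1600 → 2000 → 2500 → 3200 → 4000 → 5000 → 6400 → 8000 → 10000 → 12800 → 16000 → 20000 — 5 stops raised (brighter).
Need 5 stops darker from the aperture: f/2.2 → f/2.5 → f/2.8 → f/3.2 → f/3.5 → f/4 → f/4.5 → f/5 → f/5.6 → f/6.3 → f/7.1 → f/8 → f/9 → f/10 → f/11 → f/13.

f/13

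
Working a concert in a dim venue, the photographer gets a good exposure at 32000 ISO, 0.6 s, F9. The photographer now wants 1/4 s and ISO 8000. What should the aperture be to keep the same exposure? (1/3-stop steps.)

f/2.8

Shutter speed: 0.6 → 0.5 → 0.4 → 0.3 → 1/4 — 1 1/3 stops faster (darker).
ISO: 32000 → 25600 → 20000 → 16000 → 12800 → 10000 → 8000 — 2 stops lower (darker).
Net change so far: 3 1/3 stops darker. Offset with the aperture: f/9 → f/8 → f/7.1 → f/6.3 → f/5.6 → f/5 → f/4.5 → f/4 → f/3.5 → f/3.2 → f/2.8.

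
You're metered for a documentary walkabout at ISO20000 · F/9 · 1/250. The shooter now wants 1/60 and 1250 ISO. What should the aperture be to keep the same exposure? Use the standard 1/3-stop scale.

Shutter speed: 1/250 → 1/200 → 1/160 → 1/125 → 1/100 → 1/80 → 1/60 — 2 stops longer (brighter).
ISO: 20000 → 16000 → 12800 → 10000 → 8000 → 6400 → 5000 → 4000 → 3200 → 2500 → 2000 → 1600 → 1250 — 4 stops lower (darker).
Net change so far: 2 stops darker. Offset with the aperture: f/9 → f/8 → f/7.1 → f/6.3 → f/5.6 → f/5 → f/4.5.

f/4.5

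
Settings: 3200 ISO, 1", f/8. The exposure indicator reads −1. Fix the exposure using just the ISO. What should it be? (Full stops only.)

Underexposed by 1 stop → need 1 stop brighter.
ISO: 3200 → 6400.

ISO 6400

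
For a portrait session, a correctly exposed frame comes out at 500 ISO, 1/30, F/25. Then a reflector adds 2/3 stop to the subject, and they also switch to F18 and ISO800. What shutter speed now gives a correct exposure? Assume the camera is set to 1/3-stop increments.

1/160s

Scene light: 2/3 stop brighter.
Aperture: f/25 → f/22 → f/20 → f/18 — 1 stop wider (brighter).
ISO: 500 → 640 → 800 — 2/3 stop raised (brighter).
Net so far: 2 1/3 stops brighter. Shutter speed: 1/30 → 1/40 → 1/50 → 1/60 → 1/80 → 1/100 → 1/125 → 1/160.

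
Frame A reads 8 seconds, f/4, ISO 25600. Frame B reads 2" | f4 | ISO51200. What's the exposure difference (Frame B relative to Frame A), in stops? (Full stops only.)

Aperture: unchanged.
Shutter speed: 8 → 4 → 2 — 2 stops shorter (darker).
ISO: 25600 → 51200 — 1 stop higher (brighter).
Net: −2 +1 = −1 stop.

1 stop darker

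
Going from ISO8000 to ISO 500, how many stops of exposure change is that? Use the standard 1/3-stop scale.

8000 → 6400 → 5000 → 4000 → 3200 → 2500 → 2000 → 1600 → 1250 → 1000 → 800 → 640 → 500 — count the steps: 12 third-stops = 4 stops.

4 stops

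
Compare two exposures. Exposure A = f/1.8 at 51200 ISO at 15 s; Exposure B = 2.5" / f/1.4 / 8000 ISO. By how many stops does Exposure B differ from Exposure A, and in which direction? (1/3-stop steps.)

4 2/3 stops darker

Aperture: f/1.8 → f/1.6 → f/1.4 — 2/3 stop opened up (brighter).
Shutter speed: 15 → 13 → 10 → 8 → 6 → 5 → 4 → 3.2 → 2.5 — 2 2/3 stops faster (darker).
ISO: 51200 → 40000 → 32000 → 25600 → 20000 → 16000 → 12800 → 10000 → 8000 — 2 2/3 stops lower (darker).
Net: +2/3 −2 2/3 −2 2/3 = −4 2/3 stops.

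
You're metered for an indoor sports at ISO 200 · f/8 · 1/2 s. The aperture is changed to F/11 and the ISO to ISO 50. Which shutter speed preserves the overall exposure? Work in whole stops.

Aperture: f/8 → f/11 — 1 stop narrower (darker).
ISO: 200 → 100 → 50 — 2 stops lower (darker).
Net change so far: 3 stops darker. Offset with the shutter speed: 1/2 → 1 → 2 → 4.

4 s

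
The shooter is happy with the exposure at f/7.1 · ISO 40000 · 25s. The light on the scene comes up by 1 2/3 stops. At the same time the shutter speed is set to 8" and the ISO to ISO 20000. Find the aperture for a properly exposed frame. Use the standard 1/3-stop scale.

Scene light: 1 2/3 stops brighter.
Shutter speed: 25 → 20 → 15 → 13 → 10 → 8 — 1 2/3 stops faster (darker).
ISO: 40000 → 32000 → 25600 → 20000 — 1 stop dropped (darker).
Net so far: 1 stop darker. Aperture: f/7.1 → f/6.3 → f/5.6 → f/5.

f/5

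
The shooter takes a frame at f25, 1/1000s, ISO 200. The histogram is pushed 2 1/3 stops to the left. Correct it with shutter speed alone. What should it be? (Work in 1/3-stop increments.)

Underexposed by 2 1/3 stops → need 2 1/3 stops brighter.
Shutter speed: 1/1000 → 1/800 → 1/640 → 1/500 → 1/400 → 1/320 → 1/250 → 1/200.

1/200s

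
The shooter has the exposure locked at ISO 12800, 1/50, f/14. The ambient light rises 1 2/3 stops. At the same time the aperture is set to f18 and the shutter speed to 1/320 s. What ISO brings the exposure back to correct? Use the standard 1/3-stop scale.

ISO 40000

Scene light: 1 2/3 stops brighter.
Aperture: f/14 → f/16 → f/18 — 2/3 stop smaller aperture (darker).
Shutter speed: 1/50 → 1/60 → 1/80 → 1/100 → 1/125 → 1/160 → 1/200 → 1/250 → 1/320 — 2 2/3 stops faster (darker).
Net so far: 1 2/3 stops darker. ISO: 12800 → 16000 → 20000 → 25600 → 32000 → 40000.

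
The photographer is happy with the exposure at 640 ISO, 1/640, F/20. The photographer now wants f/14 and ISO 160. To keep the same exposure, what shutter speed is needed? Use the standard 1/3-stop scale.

Aperture: f/20 → f/18 → f/16 → f/14 — 1 stop wider (brighter).
ISO: 640 → 500 → 400 → 320 → 250 → 200 → 160 — 2 stops lower (darker).
Net change so far: 1 stop darker. Offset with the shutter speed: 1/640 → 1/500 → 1/400 → 1/320.

1/320s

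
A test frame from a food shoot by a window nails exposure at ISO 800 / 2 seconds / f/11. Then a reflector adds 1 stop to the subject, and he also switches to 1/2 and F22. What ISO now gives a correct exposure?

ISO 6400

Scene light: 1 stop brighter.
Shutter speed: 2 → 1 → 1/2 — 2 stops faster (darker).
Aperture: f/11 → f/16 → f/22 — 2 stops stopped down (darker).
Net so far: 3 stops darker. ISO: 800 → 1600 → 3200 → 6400.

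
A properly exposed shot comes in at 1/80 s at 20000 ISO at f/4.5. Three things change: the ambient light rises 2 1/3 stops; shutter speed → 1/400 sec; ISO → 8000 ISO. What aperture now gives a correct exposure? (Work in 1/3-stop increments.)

Scene light: 2 1/3 stops brighter.
Shutter speed: 1/80 → 1/100 → 1/125 → 1/160 → 1/200 → 1/250 → 1/320 → 1/400 — 2 1/3 stops faster (darker).
ISO: 20000 → 16000 → 12800 → 10000 → 8000 — 1 1/3 stops dropped (darker).
Net so far: 1 1/3 stops darker. Aperture: f/4.5 → f/4 → f/3.5 → f/3.2 → f/2.8.

f/2.8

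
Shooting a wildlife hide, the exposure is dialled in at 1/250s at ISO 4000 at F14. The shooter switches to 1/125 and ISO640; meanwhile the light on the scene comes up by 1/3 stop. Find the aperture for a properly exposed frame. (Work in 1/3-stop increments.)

f/9

Scene light: 1/3 stop brighter.
Shutter speed: 1/250 → 1/200 → 1/160 → 1/125 — 1 stop slower (brighter).
ISO: 4000 → 3200 → 2500 → 2000 → 1600 → 1250 → 1000 → 800 → 640 — 2 2/3 stops lower (darker).
Net so far: 1 1/3 stops darker. Aperture: f/14 → f/13 → f/11 → f/10 → f/9.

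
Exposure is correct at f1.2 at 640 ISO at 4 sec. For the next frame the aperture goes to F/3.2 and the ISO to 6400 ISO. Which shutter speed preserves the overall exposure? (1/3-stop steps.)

Aperture: f/1.2 → f/1.4 → f/1.6 → f/1.8 → f/2 → f/2.2 → f/2.5 → f/2.8 → f/3.2 — 2 2/3 stops smaller aperture (darker).
ISO: 640 → 800 → 1000 → 1250 → 1600 → 2000 → 2500 → 3200 → 4000 → 5000 → 6400 — 3 1/3 stops raised (brighter).
Net change so far: 2/3 stop brighter. Offset with the shutter speed: 4 → 3.2 → 2.5.

2.5 s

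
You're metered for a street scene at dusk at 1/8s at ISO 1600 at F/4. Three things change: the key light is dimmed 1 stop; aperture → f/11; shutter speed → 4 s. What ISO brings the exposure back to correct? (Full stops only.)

ISO 800

Scene light: 1 stop darker.
Aperture: f/4 → f/5.6 → f/8 → f/11 — 3 stops smaller aperture (darker).
Shutter speed: 1/8 → 1/4 → 1/2 → 1 → 2 → 4 — 5 stops longer (brighter).
Net so far: 1 stop brighter. ISO: 1600 → 800.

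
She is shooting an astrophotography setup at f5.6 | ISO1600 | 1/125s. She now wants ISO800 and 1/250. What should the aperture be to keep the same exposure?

f/2.8

ISO: 1600 → 800 — 1 stop lower (darker).
Shutter speed: 1/125 → 1/250 — 1 stop faster (darker).
Net change so far: 2 stops darker. Offset with the aperture: f/5.6 → f/4 → f/2.8.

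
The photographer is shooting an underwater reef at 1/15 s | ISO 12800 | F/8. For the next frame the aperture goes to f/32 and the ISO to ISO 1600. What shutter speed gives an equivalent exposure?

Aperture: f/8 → f/11 → f/16 → f/22 → f/32 — 4 stops stopped down (darker).
ISO: 12800 → 6400 → 3200 → 1600 — 3 stops lower (darker).
Net change so far: 7 stops darker. Offset with the shutter speed: 1/15 → 1/8 → 1/4 → 1/2 → 1 → 2 → 4 → 8.

8 s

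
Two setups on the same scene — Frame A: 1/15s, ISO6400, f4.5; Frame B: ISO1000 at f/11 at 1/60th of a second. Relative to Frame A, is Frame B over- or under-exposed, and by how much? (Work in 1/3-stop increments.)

Aperture: f/4.5 → f/5 → f/5.6 → f/6.3 → f/7.1 → f/8 → f/9 → f/10 → f/11 — 2 2/3 stops stopped down (darker).
Shutter speed: 1/15 → 1/20 → 1/25 → 1/30 → 1/40 → 1/50 → 1/60 — 2 stops faster (darker).
ISO: 6400 → 5000 → 4000 → 3200 → 2500 → 2000 → 1600 → 1250 → 1000 — 2 2/3 stops lower (darker).
Net: −2 2/3 −2 −2 2/3 = −7 1/3 stops.

7 1/3 stops darker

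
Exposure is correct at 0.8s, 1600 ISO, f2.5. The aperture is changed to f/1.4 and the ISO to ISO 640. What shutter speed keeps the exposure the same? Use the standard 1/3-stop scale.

Aperture: f/2.5 → f/2.2 → f/2 → f/1.8 → f/1.6 → f/1.4 — 1 2/3 stops wider (brighter).
ISO: 1600 → 1250 → 1000 → 800 → 640 — 1 1/3 stops dropped (darker).
Net change so far: 1/3 stop brighter. Offset with the shutter speed: 0.8 → 0.6.

0.6 s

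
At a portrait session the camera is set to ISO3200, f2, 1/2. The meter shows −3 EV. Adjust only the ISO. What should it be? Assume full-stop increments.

Underexposed by 3 stops → need 3 stops brighter.
ISO: 3200 → 6400 → 12800 → 25600.

ISO 25600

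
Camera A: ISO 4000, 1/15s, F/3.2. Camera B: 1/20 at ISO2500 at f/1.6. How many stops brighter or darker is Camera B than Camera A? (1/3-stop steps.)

1 stop brighter

Aperture: f/3.2 → f/2.8 → f/2.5 → f/2.2 → f/2 → f/1.8 → f/1.6 — 2 stops wider (brighter).
Shutter speed: 1/15 → 1/20 — 1/3 stop shorter (darker).
ISO: 4000 → 3200 → 2500 — 2/3 stop dropped (darker).
Net: +2 −1/3 −2/3 = +1 stop.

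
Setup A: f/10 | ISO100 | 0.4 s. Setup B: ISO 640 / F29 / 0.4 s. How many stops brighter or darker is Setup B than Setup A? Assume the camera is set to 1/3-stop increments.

1/3 stop darker

Aperture: f/10 → f/11 → f/13 → f/14 → f/16 → f/18 → f/20 → f/22 → f/25 → f/29 — 3 stops smaller aperture (darker).
Shutter speed: unchanged.
ISO: 100 → 125 → 160 → 200 → 250 → 320 → 400 → 500 → 640 — 2 2/3 stops higher (brighter).
Net: −3 +2 2/3 = −1/3 stops.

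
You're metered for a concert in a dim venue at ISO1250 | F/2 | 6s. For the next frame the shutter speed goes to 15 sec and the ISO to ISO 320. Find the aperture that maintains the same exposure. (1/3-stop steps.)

f/1.6

Shutter speed: 6 → 8 → 10 → 13 → 15 — 1 1/3 stops slower (brighter).
ISO: 1250 → 1000 → 800 → 640 → 500 → 400 → 320 — 2 stops dropped (darker).
Net change so far: 2/3 stop darker. Offset with the aperture: f/2 → f/1.8 → f/1.6.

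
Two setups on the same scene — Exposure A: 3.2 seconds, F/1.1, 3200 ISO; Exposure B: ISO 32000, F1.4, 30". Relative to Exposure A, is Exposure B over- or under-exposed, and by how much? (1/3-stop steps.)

6 stops brighter

Aperture: f/1.1 → f/1.2 → f/1.4 — 2/3 stop stopped down (darker).
Shutter speed: 3.2 → 4 → 5 → 6 → 8 → 10 → 13 → 15 → 20 → 25 → 30 — 3 1/3 stops slower (brighter).
ISO: 3200 → 4000 → 5000 → 6400 → 8000 → 10000 → 12800 → 16000 → 20000 → 25600 → 32000 — 3 1/3 stops higher (brighter).
Net: −2/3 +3 1/3 +3 1/3 = +6 stops.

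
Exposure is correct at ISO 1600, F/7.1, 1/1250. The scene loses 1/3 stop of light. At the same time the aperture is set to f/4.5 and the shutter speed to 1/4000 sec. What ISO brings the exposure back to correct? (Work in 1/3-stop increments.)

Scene light: 1/3 stop darker.
Aperture: f/7.1 → f/6.3 → f/5.6 → f/5 → f/4.5 — 1 1/3 stops opened up (brighter).
Shutter speed: 1/1250 → 1/1600 → 1/2000 → 1/2500 → 1/3200 → 1/4000 — 1 2/3 stops shorter (darker).
Net so far: 2/3 stop darker. ISO: 1600 → 2000 → 2500.

ISO 2500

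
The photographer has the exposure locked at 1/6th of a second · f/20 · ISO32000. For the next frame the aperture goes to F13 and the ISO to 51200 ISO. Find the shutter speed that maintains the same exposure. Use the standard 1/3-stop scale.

1/25s

Aperture: f/20 → f/18 → f/16 → f/14 → f/13 — 1 1/3 stops opened up (brighter).
ISO: 32000 → 40000 → 51200 — 2/3 stop raised (brighter).
Net change so far: 2 stops brighter. Offset with the shutter speed: 1/6 → 1/8 → 1/10 → 1/13 → 1/15 → 1/20 → 1/25.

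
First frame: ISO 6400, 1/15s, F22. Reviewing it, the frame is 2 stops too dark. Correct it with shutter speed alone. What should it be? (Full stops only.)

Underexposed by 2 stops → need 2 stops brighter.
Shutter speed: 1/15 → 1/8 → 1/4.

1/4s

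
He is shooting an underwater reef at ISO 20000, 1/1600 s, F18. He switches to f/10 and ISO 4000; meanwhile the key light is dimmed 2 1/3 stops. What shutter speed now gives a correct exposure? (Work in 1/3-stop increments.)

1/200s

Scene light: 2 1/3 stops darker.
Aperture: f/18 → f/16 → f/14 → f/13 → f/11 → f/10 — 1 2/3 stops opened up (brighter).
ISO: 20000 → 16000 → 12800 → 10000 → 8000 → 6400 → 5000 → 4000 — 2 1/3 stops dropped (darker).
Net so far: 3 stops darker. Shutter speed: 1/1600 → 1/1250 → 1/1000 → 1/800 → 1/640 → 1/500 → 1/400 → 1/320 → 1/250 → 1/200.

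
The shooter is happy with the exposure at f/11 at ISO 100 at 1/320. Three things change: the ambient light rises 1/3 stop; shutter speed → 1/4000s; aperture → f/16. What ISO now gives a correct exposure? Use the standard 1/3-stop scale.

ISO 2000

Scene light: 1/3 stop brighter.
Shutter speed: 1/320 → 1/400 → 1/500 → 1/640 → 1/800 → 1/1000 → 1/1250 → 1/1600 → 1/2000 → 1/2500 → 1/3200 → 1/4000 — 3 2/3 stops shorter (darker).
Aperture: f/11 → f/13 → f/14 → f/16 — 1 stop narrower (darker).
Net so far: 4 1/3 stops darker. ISO: 100 → 125 → 160 → 200 → 250 → 320 → 400 → 500 → 640 → 800 → 1000 → 1250 → 1600 → 2000.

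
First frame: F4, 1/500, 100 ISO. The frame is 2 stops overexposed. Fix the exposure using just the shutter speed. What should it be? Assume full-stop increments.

Overexposed by 2 stops → need 2 stops darker.
Shutter speed: 1/500 → 1/1000 → 1/2000.

1/2000s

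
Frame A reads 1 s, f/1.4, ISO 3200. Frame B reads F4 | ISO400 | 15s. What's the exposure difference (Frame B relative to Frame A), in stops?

2 stops darker

Aperture: f/1.4 → f/2 → f/2.8 → f/4 — 3 stops smaller aperture (darker).
Shutter speed: 1 → 2 → 4 → 8 → 15 — 4 stops slower (brighter).
ISO: 3200 → 1600 → 800 → 400 — 3 stops dropped (darker).
Net: −3 +4 −3 = −2 stops.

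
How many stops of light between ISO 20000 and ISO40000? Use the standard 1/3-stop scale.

20000 → 25600 → 32000 → 40000 — count the steps: 3 third-stops = 1 stop.

1 stop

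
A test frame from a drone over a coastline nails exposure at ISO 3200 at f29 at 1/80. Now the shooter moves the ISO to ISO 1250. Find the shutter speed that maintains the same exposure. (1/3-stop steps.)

1/30s

ISO: 3200 → 2500 → 2000 → 1600 → 1250 — 1 1/3 stops dropped (darker).
Need 1 1/3 stops brighter from the shutter speed: 1/80 → 1/60 → 1/50 → 1/40 → 1/30.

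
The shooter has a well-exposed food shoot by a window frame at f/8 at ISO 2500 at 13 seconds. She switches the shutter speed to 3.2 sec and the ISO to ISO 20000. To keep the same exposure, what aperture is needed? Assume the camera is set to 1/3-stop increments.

f/11

Shutter speed: 13 → 10 → 8 → 6 → 5 → 4 → 3.2 — 2 stops faster (darker).
ISO: 2500 → 3200 → 4000 → 5000 → 6400 → 8000 → 10000 → 12800 → 16000 → 20000 — 3 stops higher (brighter).
Net change so far: 1 stop brighter. Offset with the aperture: f/8 → f/9 → f/10 → f/11.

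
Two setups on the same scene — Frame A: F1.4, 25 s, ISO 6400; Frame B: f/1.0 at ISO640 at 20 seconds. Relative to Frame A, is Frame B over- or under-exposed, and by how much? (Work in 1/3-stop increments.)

2 2/3 stops darker

Aperture: f/1.4 → f/1.2 → f/1.1 → f/1.0 — 1 stop opened up (brighter).
Shutter speed: 25 → 20 — 1/3 stop shorter (darker).
ISO: 6400 → 5000 → 4000 → 3200 → 2500 → 2000 → 1600 → 1250 → 1000 → 800 → 640 — 3 1/3 stops dropped (darker).
Net: +1 −1/3 −3 1/3 = −2 2/3 stops.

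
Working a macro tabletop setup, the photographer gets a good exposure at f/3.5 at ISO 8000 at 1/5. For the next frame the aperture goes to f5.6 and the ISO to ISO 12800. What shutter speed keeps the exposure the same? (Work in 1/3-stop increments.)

Aperture: f/3.5 → f/4 → f/4.5 → f/5 → f/5.6 — 1 1/3 stops stopped down (darker).
ISO: 8000 → 10000 → 12800 — 2/3 stop raised (brighter).
Net change so far: 2/3 stop darker. Offset with the shutter speed: 1/5 → 1/4 → 0.3.

0.3 s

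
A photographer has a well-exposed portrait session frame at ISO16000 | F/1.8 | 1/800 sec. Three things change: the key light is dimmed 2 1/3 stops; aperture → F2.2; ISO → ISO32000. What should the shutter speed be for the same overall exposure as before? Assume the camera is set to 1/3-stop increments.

Scene light: 2 1/3 stops darker.
Aperture: f/1.8 → f/2 → f/2.2 — 2/3 stop smaller aperture (darker).
ISO: 16000 → 20000 → 25600 → 32000 — 1 stop raised (brighter).
Net so far: 2 stops darker. Shutter speed: 1/800 → 1/640 → 1/500 → 1/400 → 1/320 → 1/250 → 1/200.

1/200s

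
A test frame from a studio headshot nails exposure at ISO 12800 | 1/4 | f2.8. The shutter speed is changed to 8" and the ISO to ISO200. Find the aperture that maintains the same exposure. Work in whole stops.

f/2

Shutter speed: 1/4 → 1/2 → 1 → 2 → 4 → 8 — 5 stops longer (brighter).
ISO: 12800 → 6400 → 3200 → 1600 → 800 → 400 → 200 — 6 stops dropped (darker).
Net change so far: 1 stop darker. Offset with the aperture: f/2.8 → f/2.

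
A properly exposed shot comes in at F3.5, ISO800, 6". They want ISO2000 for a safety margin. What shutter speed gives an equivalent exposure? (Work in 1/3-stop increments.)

2.5 s

ISO: 800 → 1000 → 1250 → 1600 → 2000 — 1 1/3 stops higher (brighter).
Need 1 1/3 stops darker from the shutter speed: 6 → 5 → 4 → 3.2 → 2.5.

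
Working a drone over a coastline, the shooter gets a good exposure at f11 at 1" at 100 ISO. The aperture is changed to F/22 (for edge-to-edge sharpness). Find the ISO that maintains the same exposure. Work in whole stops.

Aperture: f/11 → f/16 → f/22 — 2 stops narrower (darker).
Need 2 stops brighter from the ISO: 100 → 200 → 400.

ISO 400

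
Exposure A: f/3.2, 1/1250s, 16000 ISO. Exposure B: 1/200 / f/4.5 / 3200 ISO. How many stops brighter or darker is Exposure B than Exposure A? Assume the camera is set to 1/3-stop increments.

2/3 stop darker

Aperture: f/3.2 → f/3.5 → f/4 → f/4.5 — 1 stop narrower (darker).
Shutter speed: 1/1250 → 1/1000 → 1/800 → 1/640 → 1/500 → 1/400 → 1/320 → 1/250 → 1/200 — 2 2/3 stops longer (brighter).
ISO: 16000 → 12800 → 10000 → 8000 → 6400 → 5000 → 4000 → 3200 — 2 1/3 stops lower (darker).
Net: −1 +2 2/3 −2 1/3 = −2/3 stops.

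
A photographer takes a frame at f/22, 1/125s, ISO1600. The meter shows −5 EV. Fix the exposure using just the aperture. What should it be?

Underexposed by 5 stops → need 5 stops brighter.
Aperture: f/22 → f/16 → f/11 → f/8 → f/5.6 → f/4.

f/4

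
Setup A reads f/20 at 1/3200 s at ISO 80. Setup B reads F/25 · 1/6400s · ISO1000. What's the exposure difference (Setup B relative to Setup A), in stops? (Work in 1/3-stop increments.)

2 stops brighter

Aperture: f/20 → f/22 → f/25 — 2/3 stop narrower (darker).
Shutter speed: 1/3200 → 1/4000 → 1/5000 → 1/6400 — 1 stop shorter (darker).
ISO: 80 → 100 → 125 → 160 → 200 → 250 → 320 → 400 → 500 → 640 → 800 → 1000 — 3 2/3 stops higher (brighter).
Net: −2/3 −1 +3 2/3 = +2 stops.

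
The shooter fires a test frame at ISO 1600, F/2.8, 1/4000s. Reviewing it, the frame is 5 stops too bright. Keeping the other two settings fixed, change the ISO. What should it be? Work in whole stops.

ISO 50

Overexposed by 5 stops → need 5 stops darker.
ISO: 1600 → 800 → 400 → 200 → 100 → 50.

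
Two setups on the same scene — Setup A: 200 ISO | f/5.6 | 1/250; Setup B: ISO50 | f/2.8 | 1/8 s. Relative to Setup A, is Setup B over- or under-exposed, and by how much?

5 stops brighter

Aperture: f/5.6 → f/4 → f/2.8 — 2 stops wider (brighter).
Shutter speed: 1/250 → 1/125 → 1/60 → 1/30 → 1/15 → 1/8 — 5 stops longer (brighter).
ISO: 200 → 100 → 50 — 2 stops lower (darker).
Net: +2 +5 −2 = +5 stops.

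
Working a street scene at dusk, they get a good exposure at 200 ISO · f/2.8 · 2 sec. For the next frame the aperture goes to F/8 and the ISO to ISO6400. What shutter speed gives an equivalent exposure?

1/2s

Aperture: f/2.8 → f/4 → f/5.6 → f/8 — 3 stops smaller aperture (darker).
ISO: 200 → 400 → 800 → 1600 → 3200 → 6400 — 5 stops higher (brighter).
Net change so far: 2 stops brighter. Offset with the shutter speed: 2 → 1 → 1/2.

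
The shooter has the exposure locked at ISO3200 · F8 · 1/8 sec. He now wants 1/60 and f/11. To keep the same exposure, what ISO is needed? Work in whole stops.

Shutter speed: 1/8 → 1/15 → 1/30 → 1/60 — 3 stops faster (darker).
Aperture: f/8 → f/11 — 1 stop narrower (darker).
Net change so far: 4 stops darker. Offset with the ISO: 3200 → 6400 → 12800 → 25600 → 51200.

ISO 51200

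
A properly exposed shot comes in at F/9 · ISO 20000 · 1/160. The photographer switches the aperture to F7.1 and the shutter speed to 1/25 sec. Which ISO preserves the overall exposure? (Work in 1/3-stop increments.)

Aperture: f/9 → f/8 → f/7.1 — 2/3 stop opened up (brighter).
Shutter speed: 1/160 → 1/125 → 1/100 → 1/80 → 1/60 → 1/50 → 1/40 → 1/30 → 1/25 — 2 2/3 stops slower (brighter).
Net change so far: 3 1/3 stops brighter. Offset with the ISO: 20000 → 16000 → 12800 → 10000 → 8000 → 6400 → 5000 → 4000 → 3200 → 2500 → 2000.

ISO 2000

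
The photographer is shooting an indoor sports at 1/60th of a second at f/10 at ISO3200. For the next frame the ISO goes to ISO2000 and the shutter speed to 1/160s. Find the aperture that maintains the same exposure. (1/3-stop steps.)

ISO: 3200 → 2500 → 2000 — 2/3 stop lower (darker).
Shutter speed: 1/60 → 1/80 → 1/100 → 1/125 → 1/160 — 1 1/3 stops shorter (darker).
Net change so far: 2 stops darker. Offset with the aperture: f/10 → f/9 → f/8 → f/7.1 → f/6.3 → f/5.6 → f/5.

f/5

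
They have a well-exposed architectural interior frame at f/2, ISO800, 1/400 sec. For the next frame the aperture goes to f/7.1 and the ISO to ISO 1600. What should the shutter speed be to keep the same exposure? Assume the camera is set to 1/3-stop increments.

Aperture: f/2 → f/2.2 → f/2.5 → f/2.8 → f/3.2 → f/3.5 → f/4 → f/4.5 → f/5 → f/5.6 → f/6.3 → f/7.1 — 3 2/3 stops smaller aperture (darker).
ISO: 800 → 1000 → 1250 → 1600 — 1 stop higher (brighter).
Net change so far: 2 2/3 stops darker. Offset with the shutter speed: 1/400 → 1/320 → 1/250 → 1/200 → 1/160 → 1/125 → 1/100 → 1/80 → 1/60.

1/60s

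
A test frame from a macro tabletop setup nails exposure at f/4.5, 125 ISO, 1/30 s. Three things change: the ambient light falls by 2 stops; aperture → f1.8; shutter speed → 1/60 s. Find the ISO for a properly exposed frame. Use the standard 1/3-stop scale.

Scene light: 2 stops darker.
Aperture: f/4.5 → f/4 → f/3.5 → f/3.2 → f/2.8 → f/2.5 → f/2.2 → f/2 → f/1.8 — 2 2/3 stops opened up (brighter).
Shutter speed: 1/30 → 1/40 → 1/50 → 1/60 — 1 stop shorter (darker).
Net so far: 1/3 stop darker. ISO: 125 → 160.

ISO 160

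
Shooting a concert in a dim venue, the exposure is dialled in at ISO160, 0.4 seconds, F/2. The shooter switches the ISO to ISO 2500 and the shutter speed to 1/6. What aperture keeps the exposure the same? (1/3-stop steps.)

ISO: 160 → 200 → 250 → 320 → 400 → 500 → 640 → 800 → 1000 → 1250 → 1600 → 2000 → 2500 — 4 stops higher (brighter).
Shutter speed: 0.4 → 0.3 → 1/4 → 1/5 → 1/6 — 1 1/3 stops shorter (darker).
Net change so far: 2 2/3 stops brighter. Offset with the aperture: f/2 → f/2.2 → f/2.5 → f/2.8 → f/3.2 → f/3.5 → f/4 → f/4.5 → f/5.

f/5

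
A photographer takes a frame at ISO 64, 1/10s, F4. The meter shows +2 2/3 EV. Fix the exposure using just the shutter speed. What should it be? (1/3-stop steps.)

Overexposed by 2 2/3 stops → need 2 2/3 stops darker.
Shutter speed: 1/10 → 1/13 → 1/15 → 1/20 → 1/25 → 1/30 → 1/40 → 1/50 → 1/60.

1/60s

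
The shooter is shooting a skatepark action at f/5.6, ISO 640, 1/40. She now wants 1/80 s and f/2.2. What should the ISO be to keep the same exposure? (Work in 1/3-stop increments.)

ISO 200

Shutter speed: 1/40 → 1/50 → 1/60 → 1/80 — 1 stop faster (darker).
Aperture: f/5.6 → f/5 → f/4.5 → f/4 → f/3.5 → f/3.2 → f/2.8 → f/2.5 → f/2.2 — 2 2/3 stops opened up (brighter).
Net change so far: 1 2/3 stops brighter. Offset with the ISO: 640 → 500 → 400 → 320 → 250 → 200.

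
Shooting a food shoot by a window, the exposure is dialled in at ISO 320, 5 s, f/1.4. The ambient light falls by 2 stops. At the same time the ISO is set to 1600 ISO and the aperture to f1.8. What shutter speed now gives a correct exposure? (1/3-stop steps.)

Scene light: 2 stops darker.
ISO: 320 → 400 → 500 → 640 → 800 → 1000 → 1250 → 1600 — 2 1/3 stops raised (brighter).
Aperture: f/1.4 → f/1.6 → f/1.8 — 2/3 stop stopped down (darker).
Net so far: 1/3 stop darker. Shutter speed: 5 → 6.

6 s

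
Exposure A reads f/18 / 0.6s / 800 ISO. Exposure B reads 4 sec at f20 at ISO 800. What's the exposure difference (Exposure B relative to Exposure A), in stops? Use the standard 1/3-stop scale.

Aperture: f/18 → f/20 — 1/3 stop narrower (darker).
Shutter speed: 0.6 → 0.8 → 1 → 1.3 → 1.6 → 2 → 2.5 → 3.2 → 4 — 2 2/3 stops slower (brighter).
ISO: unchanged.
Net: −1/3 +2 2/3 = +2 1/3 stops.

2 1/3 stops brighter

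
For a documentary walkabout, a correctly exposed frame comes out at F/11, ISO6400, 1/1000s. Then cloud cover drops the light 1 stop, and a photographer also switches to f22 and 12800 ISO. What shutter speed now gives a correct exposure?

Scene light: 1 stop darker.
Aperture: f/11 → f/16 → f/22 — 2 stops stopped down (darker).
ISO: 6400 → 12800 — 1 stop raised (brighter).
Net so far: 2 stops darker. Shutter speed: 1/1000 → 1/500 → 1/250.

1/250s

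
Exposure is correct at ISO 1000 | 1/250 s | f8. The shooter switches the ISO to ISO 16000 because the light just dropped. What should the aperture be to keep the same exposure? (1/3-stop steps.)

f/32

ISO: 1000 → 1250 → 1600 → 2000 → 2500 → 3200 → 4000 → 5000 → 6400 → 8000 → 10000 → 12800 → 16000 — 4 stops raised (brighter).
Need 4 stops darker from the aperture: f/8 → f/9 → f/10 → f/11 → f/13 → f/14 → f/16 → f/18 → f/20 → f/22 → f/25 → f/29 → f/32.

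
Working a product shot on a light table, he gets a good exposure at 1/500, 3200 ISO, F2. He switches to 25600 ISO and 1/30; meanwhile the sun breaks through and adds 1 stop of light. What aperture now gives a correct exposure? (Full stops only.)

f/32

Scene light: 1 stop brighter.
ISO: 3200 → 6400 → 12800 → 25600 — 3 stops raised (brighter).
Shutter speed: 1/500 → 1/250 → 1/125 → 1/60 → 1/30 — 4 stops longer (brighter).
Net so far: 8 stops brighter. Aperture: f/2 → f/2.8 → f/4 → f/5.6 → f/8 → f/11 → f/16 → f/22 → f/32.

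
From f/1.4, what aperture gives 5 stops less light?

Aperture: f/1.4 → f/2 → f/2.8 → f/4 → f/5.6 → f/8 — 5 stops smaller aperture (darker).

f/8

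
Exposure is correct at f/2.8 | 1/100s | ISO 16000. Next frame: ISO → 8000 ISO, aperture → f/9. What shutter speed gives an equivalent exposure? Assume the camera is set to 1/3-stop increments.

1/5s

ISO: 16000 → 12800 → 10000 → 8000 — 1 stop lower (darker).
Aperture: f/2.8 → f/3.2 → f/3.5 → f/4 → f/4.5 → f/5 → f/5.6 → f/6.3 → f/7.1 → f/8 → f/9 — 3 1/3 stops narrower (darker).
Net change so far: 4 1/3 stops darker. Offset with the shutter speed: 1/100 → 1/80 → 1/60 → 1/50 → 1/40 → 1/30 → 1/25 → 1/20 → 1/15 → 1/13 → 1/10 → 1/8 → 1/6 → 1/5.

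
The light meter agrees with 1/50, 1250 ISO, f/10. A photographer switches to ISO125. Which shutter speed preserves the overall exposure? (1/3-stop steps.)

1/5s

ISO: 1250 → 1000 → 800 → 640 → 500 → 400 → 320 → 250 → 200 → 160 → 125 — 3 1/3 stops dropped (darker).
Need 3 1/3 stops brighter from the shutter speed: 1/50 → 1/40 → 1/30 → 1/25 → 1/20 → 1/15 → 1/13 → 1/10 → 1/8 → 1/6 → 1/5.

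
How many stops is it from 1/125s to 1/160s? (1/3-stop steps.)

1/125 → 1/160 — count the steps: 1 third-stops = 1/3 stop.

1/3 stop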